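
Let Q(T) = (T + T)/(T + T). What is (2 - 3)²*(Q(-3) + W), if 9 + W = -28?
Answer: -36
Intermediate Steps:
W = -37 (W = -9 - 28 = -37)
Q(T) = 1 (Q(T) = (2*T)/((2*T)) = (2*T)*(1/(2*T)) = 1)
(2 - 3)²*(Q(-3) + W) = (2 - 3)²*(1 - 37) = (-1)²*(-36) = 1*(-36) = -36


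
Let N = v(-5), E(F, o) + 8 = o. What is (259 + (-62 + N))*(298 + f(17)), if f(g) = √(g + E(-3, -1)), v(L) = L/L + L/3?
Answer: 175522/3 + 1178*√2/3 ≈ 59063.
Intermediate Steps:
v(L) = 1 + L/3 (v(L) = 1 + L*(⅓) = 1 + L/3)
E(F, o) = -8 + o
N = -⅔ (N = 1 + (⅓)*(-5) = 1 - 5/3 = -⅔ ≈ -0.66667)
f(g) = √(-9 + g) (f(g) = √(g + (-8 - 1)) = √(g - 9) = √(-9 + g))
(259 + (-62 + N))*(298 + f(17)) = (259 + (-62 - ⅔))*(298 + √(-9 + 17)) = (259 - 188/3)*(298 + √8) = 589*(298 + 2*√2)/3 = 175522/3 + 1178*√2/3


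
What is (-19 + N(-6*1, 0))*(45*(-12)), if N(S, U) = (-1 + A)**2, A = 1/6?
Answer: 9885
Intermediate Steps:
A = 1/6 ≈ 0.16667
N(S, U) = 25/36 (N(S, U) = (-1 + 1/6)**2 = (-5/6)**2 = 25/36)
(-19 + N(-6*1, 0))*(45*(-12)) = (-19 + 25/36)*(45*(-12)) = -659/36*(-540) = 9885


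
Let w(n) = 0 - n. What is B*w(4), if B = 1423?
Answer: -5692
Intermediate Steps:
w(n) = -n
B*w(4) = 1423*(-1*4) = 1423*(-4) = -5692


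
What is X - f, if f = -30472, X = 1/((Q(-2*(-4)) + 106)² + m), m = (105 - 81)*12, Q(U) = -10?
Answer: 289605889/9504 ≈ 30472.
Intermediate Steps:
m = 288 (m = 24*12 = 288)
X = 1/9504 (X = 1/((-10 + 106)² + 288) = 1/(96² + 288) = 1/(9216 + 288) = 1/9504 ≈ 0.00010522)
X - f = 1/9504 - 1*(-30472) = 1/9504 + 30472 = 289605889/9504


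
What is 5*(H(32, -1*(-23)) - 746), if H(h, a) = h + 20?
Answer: -3470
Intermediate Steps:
H(h, a) = 20 + h
5*(H(32, -1*(-23)) - 746) = 5*((20 + 32) - 746) = 5*(52 - 746) = 5*(-694) = -3470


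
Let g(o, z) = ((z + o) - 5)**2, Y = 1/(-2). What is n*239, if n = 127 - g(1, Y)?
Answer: 102053/4 ≈ 25513.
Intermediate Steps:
Y = -1/2 ≈ -0.50000
g(o, z) = (-5 + o + z)**2 (g(o, z) = ((o + z) - 5)**2 = (-5 + o + z)**2)
n = 427/4 (n = 127 - (-5 + 1 - 1/2)**2 = 127 - (-9/2)**2 = 127 - 1*81/4 = 127 - 81/4 = 427/4 ≈ 106.75)
n*239 = (427/4)*239 = 102053/4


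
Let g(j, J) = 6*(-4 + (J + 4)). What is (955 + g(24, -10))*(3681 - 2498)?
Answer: 1058785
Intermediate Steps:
g(j, J) = 6*J (g(j, J) = 6*(-4 + (4 + J)) = 6*J)
(955 + g(24, -10))*(3681 - 2498) = (955 + 6*(-10))*(3681 - 2498) = (955 - 60)*1183 = 895*1183 = 1058785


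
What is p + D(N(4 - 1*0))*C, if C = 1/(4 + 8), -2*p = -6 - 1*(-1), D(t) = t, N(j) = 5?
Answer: 35/12 ≈ 2.9167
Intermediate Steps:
p = 5/2 (p = -(-6 - 1*(-1))/2 = -(-6 + 1)/2 = -1/2*(-5) = 5/2 ≈ 2.5000)
C = 1/12 ≈ 0.083333
p + D(N(4 - 1*0))*C = 5/2 + 5*(1/12) = 5/2 + 5/12 = 35/12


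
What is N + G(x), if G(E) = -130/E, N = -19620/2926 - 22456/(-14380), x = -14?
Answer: 21784407/5259485 ≈ 4.1419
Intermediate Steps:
N = -27053668/5259485 (N = -19620*1/2926 - 22456*(-1/14380) = -9810/1463 + 5614/3595 = -27053668/5259485 ≈ -5.1438)
N + G(x) = -27053668/5259485 - 130/(-14) = -27053668/5259485 - 130*(-1/14) = -27053668/5259485 + 65/7 = 21784407/5259485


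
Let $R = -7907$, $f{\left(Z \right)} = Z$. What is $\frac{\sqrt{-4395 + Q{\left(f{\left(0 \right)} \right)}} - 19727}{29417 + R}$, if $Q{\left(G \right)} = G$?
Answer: $- \frac{19727}{21510} + \frac{i \sqrt{4395}}{21510} \approx -0.91711 + 0.003082 i$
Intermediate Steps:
$\frac{\sqrt{-4395 + Q{\left(f{\left(0 \right)} \right)}} - 19727}{29417 + R} = \frac{\sqrt{-4395 + 0} - 19727}{29417 - 7907} = \frac{\sqrt{-4395} - 19727}{21510} = \left(i \sqrt{4395} - 19727\right) \frac{1}{21510} = \left(-19727 + i \sqrt{4395}\right) \frac{1}{21510} = - \frac{19727}{21510} + \frac{i \sqrt{4395}}{21510}$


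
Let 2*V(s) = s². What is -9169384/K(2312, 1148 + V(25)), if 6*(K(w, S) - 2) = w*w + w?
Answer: -4584692/445639 ≈ -10.288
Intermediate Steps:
V(s) = s²/2
K(w, S) = 2 + w/6 + w²/6 (K(w, S) = 2 + (w*w + w)/6 = 2 + (w² + w)/6 = 2 + (w + w²)/6 = 2 + (w/6 + w²/6) = 2 + w/6 + w²/6)
-9169384/K(2312, 1148 + V(25)) = -9169384/(2 + (⅙)*2312 + (⅙)*2312²) = -9169384/(2 + 1156/3 + (⅙)*5345344) = -9169384/(2 + 1156/3 + 2672672/3) = -9169384/891278 = -9169384*1/891278 = -4584692/445639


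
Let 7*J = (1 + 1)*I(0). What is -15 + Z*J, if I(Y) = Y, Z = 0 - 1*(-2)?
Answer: -15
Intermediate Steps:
Z = 2 (Z = 0 + 2 = 2)
J = 0 (J = ((1 + 1)*0)/7 = (2*0)/7 = (1/7)*0 = 0)
-15 + Z*J = -15 + 2*0 = -15 + 0 = -15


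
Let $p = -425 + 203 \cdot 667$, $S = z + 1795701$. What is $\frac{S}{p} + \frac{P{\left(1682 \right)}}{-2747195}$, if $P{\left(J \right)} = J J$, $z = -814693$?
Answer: $\frac{7609067209}{1219754580} \approx 6.2382$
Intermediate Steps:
$P{\left(J \right)} = J^{2}$
$S = 981008$ ($S = -814693 + 1795701 = 981008$)
$p = 134976$ ($p = -425 + 135401 = 134976$)
$\frac{S}{p} + \frac{P{\left(1682 \right)}}{-2747195} = \frac{981008}{134976} + \frac{1682^{2}}{-2747195} = 981008 \cdot \frac{1}{134976} + 2829124 \left(- \frac{1}{2747195}\right) = \frac{3227}{444} - \frac{2829124}{2747195} = \frac{7609067209}{1219754580}$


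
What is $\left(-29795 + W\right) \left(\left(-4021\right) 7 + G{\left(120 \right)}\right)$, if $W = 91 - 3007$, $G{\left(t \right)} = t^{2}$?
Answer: $449678117$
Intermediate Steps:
$W = -2916$ ($W = 91 - 3007 = -2916$)
$\left(-29795 + W\right) \left(\left(-4021\right) 7 + G{\left(120 \right)}\right) = \left(-29795 - 2916\right) \left(\left(-4021\right) 7 + 120^{2}\right) = - 32711 \left(-28147 + 14400\right) = \left(-32711\right) \left(-13747\right) = 449678117$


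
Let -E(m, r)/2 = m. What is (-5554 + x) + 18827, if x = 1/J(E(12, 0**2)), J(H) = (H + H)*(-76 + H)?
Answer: 63710401/4800 ≈ 13273.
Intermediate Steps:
E(m, r) = -2*m
J(H) = 2*H*(-76 + H) (J(H) = (2*H)*(-76 + H) = 2*H*(-76 + H))
x = 1/4800 (x = 1/(2*(-2*12)*(-76 - 2*12)) = 1/(2*(-24)*(-76 - 24)) = 1/(2*(-24)*(-100)) = 1/4800 ≈ 0.00020833)
(-5554 + x) + 18827 = (-5554 + 1/4800) + 18827 = -26659199/4800 + 18827 = 63710401/4800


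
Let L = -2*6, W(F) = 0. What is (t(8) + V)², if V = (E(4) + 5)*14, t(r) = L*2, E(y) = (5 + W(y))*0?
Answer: 2116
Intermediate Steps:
L = -12
E(y) = 0 (E(y) = (5 + 0)*0 = 5*0 = 0)
t(r) = -24 (t(r) = -12*2 = -24)
V = 70 (V = (0 + 5)*14 = 5*14 = 70)
(t(8) + V)² = (-24 + 70)² = 46² = 2116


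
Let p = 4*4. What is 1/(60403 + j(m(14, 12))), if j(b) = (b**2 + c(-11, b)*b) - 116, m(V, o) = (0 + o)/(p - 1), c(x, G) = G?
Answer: 25/1507207 ≈ 1.6587e-5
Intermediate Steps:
p = 16
m(V, o) = o/15 (m(V, o) = (0 + o)/(16 - 1) = o/15)
j(b) = -116 + 2*b**2 (j(b) = (b**2 + b*b) - 116 = (b**2 + b**2) - 116 = 2*b**2 - 116 = -116 + 2*b**2)
1/(60403 + j(m(14, 12))) = 1/(60403 + (-116 + 2*((1/15)*12)**2)) = 1/(60403 + (-116 + 2*(4/5)**2)) = 1/(60403 + (-116 + 2*(16/25))) = 1/(60403 + (-116 + 32/25)) = 1/(60403 - 2868/25) = 1/(1507207/25) = 25/1507207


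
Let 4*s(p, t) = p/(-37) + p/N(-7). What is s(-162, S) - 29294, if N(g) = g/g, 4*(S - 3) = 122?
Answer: -1085336/37 ≈ -29333.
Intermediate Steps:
S = 67/2 (S = 3 + (1/4)*122 = 3 + 61/2 = 67/2 ≈ 33.500)
N(g) = 1
s(p, t) = 9*p/37 (s(p, t) = (p/(-37) + p/1)/4 = (p*(-1/37) + p*1)/4 = (-p/37 + p)/4 = (36*p/37)/4 = 9*p/37)
s(-162, S) - 29294 = (9/37)*(-162) - 29294 = -1458/37 - 29294 = -1085336/37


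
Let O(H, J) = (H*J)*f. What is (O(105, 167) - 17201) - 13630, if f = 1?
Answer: -13296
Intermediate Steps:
O(H, J) = H*J (O(H, J) = (H*J)*1 = H*J)
(O(105, 167) - 17201) - 13630 = (105*167 - 17201) - 13630 = (17535 - 17201) - 13630 = 334 - 13630 = -13296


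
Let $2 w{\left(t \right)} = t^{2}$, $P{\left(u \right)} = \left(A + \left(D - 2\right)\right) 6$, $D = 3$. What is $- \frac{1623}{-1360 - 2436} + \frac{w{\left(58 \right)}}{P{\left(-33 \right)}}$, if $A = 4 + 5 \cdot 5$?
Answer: $\frac{1669253}{170820} \approx 9.772$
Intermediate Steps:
$A = 29$ ($A = 4 + 25 = 29$)
$P{\left(u \right)} = 180$ ($P{\left(u \right)} = \left(29 + \left(3 - 2\right)\right) 6 = \left(29 + 1\right) 6 = 30 \cdot 6 = 180$)
$w{\left(t \right)} = \frac{t^{2}}{2}$
$- \frac{1623}{-1360 - 2436} + \frac{w{\left(58 \right)}}{P{\left(-33 \right)}} = - \frac{1623}{-1360 - 2436} + \frac{\frac{1}{2} \cdot 58^{2}}{180} = - \frac{1623}{-3796} + \frac{1}{2} \cdot 3364 \cdot \frac{1}{180} = \left(-1623\right) \left(- \frac{1}{3796}\right) + 1682 \cdot \frac{1}{180} = \frac{1623}{3796} + \frac{841}{90} = \frac{1669253}{170820}$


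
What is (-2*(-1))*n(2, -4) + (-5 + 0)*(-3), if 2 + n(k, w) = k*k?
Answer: 19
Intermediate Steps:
n(k, w) = -2 + k² (n(k, w) = -2 + k*k = -2 + k²)
(-2*(-1))*n(2, -4) + (-5 + 0)*(-3) = (-2*(-1))*(-2 + 2²) + (-5 + 0)*(-3) = 2*(-2 + 4) - 5*(-3) = 2*2 + 15 = 4 + 15 = 19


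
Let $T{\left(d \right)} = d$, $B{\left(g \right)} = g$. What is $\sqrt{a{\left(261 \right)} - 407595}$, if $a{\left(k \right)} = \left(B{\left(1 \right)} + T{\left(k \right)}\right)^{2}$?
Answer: $i \sqrt{338951} \approx 582.2 i$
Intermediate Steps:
$a{\left(k \right)} = \left(1 + k\right)^{2}$
$\sqrt{a{\left(261 \right)} - 407595} = \sqrt{\left(1 + 261\right)^{2} - 407595} = \sqrt{262^{2} - 407595} = \sqrt{68644 - 407595} = \sqrt{-338951} = i \sqrt{338951}$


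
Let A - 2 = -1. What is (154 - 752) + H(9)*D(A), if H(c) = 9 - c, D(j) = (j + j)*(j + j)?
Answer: -598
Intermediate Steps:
A = 1 (A = 2 - 1 = 1)
D(j) = 4*j**2 (D(j) = (2*j)*(2*j) = 4*j**2)
(154 - 752) + H(9)*D(A) = (154 - 752) + (9 - 1*9)*(4*1**2) = -598 + (9 - 9)*(4*1) = -598 + 0*4 = -598 + 0 = -598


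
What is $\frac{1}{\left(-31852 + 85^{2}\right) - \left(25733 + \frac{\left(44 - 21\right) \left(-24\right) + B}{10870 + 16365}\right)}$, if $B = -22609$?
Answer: $- \frac{27235}{1371531439} \approx -1.9857 \cdot 10^{-5}$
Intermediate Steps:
$\frac{1}{\left(-31852 + 85^{2}\right) - \left(25733 + \frac{\left(44 - 21\right) \left(-24\right) + B}{10870 + 16365}\right)} = \frac{1}{\left(-31852 + 85^{2}\right) - \left(25733 + \frac{\left(44 - 21\right) \left(-24\right) - 22609}{10870 + 16365}\right)} = \frac{1}{\left(-31852 + 7225\right) - \left(25733 + \frac{23 \left(-24\right) - 22609}{27235}\right)} = \frac{1}{-24627 - \left(25733 + \left(-552 - 22609\right) \frac{1}{27235}\right)} = \frac{1}{-24627 - \left(25733 - \frac{23161}{27235}\right)} = \frac{1}{-24627 - \frac{700815094}{27235}} = \frac{1}{- \frac{1371531439}{27235}} = - \frac{27235}{1371531439}$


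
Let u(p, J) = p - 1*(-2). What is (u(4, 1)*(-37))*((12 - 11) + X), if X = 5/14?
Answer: -2109/7 ≈ -301.29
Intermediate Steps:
X = 5/14 (X = 5*(1/14) = 5/14 ≈ 0.35714)
u(p, J) = 2 + p (u(p, J) = p + 2 = 2 + p)
(u(4, 1)*(-37))*((12 - 11) + X) = ((2 + 4)*(-37))*((12 - 11) + 5/14) = (6*(-37))*(1 + 5/14) = -222*19/14 = -2109/7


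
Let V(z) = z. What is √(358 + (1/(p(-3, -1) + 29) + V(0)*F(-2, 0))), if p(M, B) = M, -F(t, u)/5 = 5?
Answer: √242034/26 ≈ 18.922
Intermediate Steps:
F(t, u) = -25 (F(t, u) = -5*5 = -25)
√(358 + (1/(p(-3, -1) + 29) + V(0)*F(-2, 0))) = √(358 + (1/(-3 + 29) + 0*(-25))) = √(358 + (1/26 + 0)) = √(358 + 1/26) = √(9309/26) = √242034/26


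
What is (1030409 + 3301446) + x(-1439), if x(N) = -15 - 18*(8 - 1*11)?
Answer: 4331894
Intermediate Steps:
x(N) = 39 (x(N) = -15 - 18*(8 - 11) = -15 - 18*(-3) = -15 + 54 = 39)
(1030409 + 3301446) + x(-1439) = (1030409 + 3301446) + 39 = 4331855 + 39 = 4331894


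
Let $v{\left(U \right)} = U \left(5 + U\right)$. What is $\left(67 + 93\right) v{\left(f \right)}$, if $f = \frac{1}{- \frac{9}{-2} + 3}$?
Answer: $\frac{4928}{45} \approx 109.51$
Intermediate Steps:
$f = \frac{2}{15}$ ($f = \frac{1}{\left(-9\right) \left(- \frac{1}{2}\right) + 3} = \frac{1}{\frac{9}{2} + 3} = \frac{1}{\frac{15}{2}} = \frac{2}{15} \approx 0.13333$)
$\left(67 + 93\right) v{\left(f \right)} = \left(67 + 93\right) \frac{2 \left(5 + \frac{2}{15}\right)}{15} = 160 \cdot \frac{2}{15} \cdot \frac{77}{15} = 160 \cdot \frac{154}{225} = \frac{4928}{45}$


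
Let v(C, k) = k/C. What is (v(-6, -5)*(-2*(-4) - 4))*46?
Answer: 460/3 ≈ 153.33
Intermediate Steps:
(v(-6, -5)*(-2*(-4) - 4))*46 = ((-5/(-6))*(-2*(-4) - 4))*46 = ((-5*(-⅙))*(8 - 4))*46 = ((⅚)*4)*46 = (10/3)*46 = 460/3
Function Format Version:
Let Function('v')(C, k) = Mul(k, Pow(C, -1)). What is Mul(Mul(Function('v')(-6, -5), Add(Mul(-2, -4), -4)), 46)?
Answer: Rational(460, 3) ≈ 153.33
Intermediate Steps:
Mul(Mul(Function('v')(-6, -5), Add(Mul(-2, -4), -4)), 46) = Mul(Mul(Mul(-5, Pow(-6, -1)), Add(Mul(-2, -4), -4)), 46) = Mul(Mul(Mul(-5, Rational(-1, 6)), Add(8, -4)), 46) = Mul(Mul(Rational(5, 6), 4), 46) = Mul(Rational(10, 3), 46) = Rational(460, 3)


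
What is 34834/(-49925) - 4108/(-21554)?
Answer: -20989236/41387825 ≈ -0.50714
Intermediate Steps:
34834/(-49925) - 4108/(-21554) = 34834*(-1/49925) - 4108*(-1/21554) = -34834/49925 + 158/829 = -20989236/41387825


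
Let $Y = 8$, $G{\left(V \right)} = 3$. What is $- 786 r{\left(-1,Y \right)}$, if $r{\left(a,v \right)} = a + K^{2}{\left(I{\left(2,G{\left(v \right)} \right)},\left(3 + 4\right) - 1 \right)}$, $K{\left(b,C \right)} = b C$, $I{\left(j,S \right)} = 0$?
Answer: $786$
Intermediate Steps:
$K{\left(b,C \right)} = C b$
$r{\left(a,v \right)} = a$ ($r{\left(a,v \right)} = a + \left(\left(\left(3 + 4\right) - 1\right) 0\right)^{2} = a + \left(\left(7 - 1\right) 0\right)^{2} = a + \left(6 \cdot 0\right)^{2} = a + 0^{2} = a + 0 = a$)
$- 786 r{\left(-1,Y \right)} = \left(-786\right) \left(-1\right) = 786$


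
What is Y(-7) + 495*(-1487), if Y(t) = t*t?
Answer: -736016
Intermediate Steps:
Y(t) = t²
Y(-7) + 495*(-1487) = (-7)² + 495*(-1487) = 49 - 736065 = -736016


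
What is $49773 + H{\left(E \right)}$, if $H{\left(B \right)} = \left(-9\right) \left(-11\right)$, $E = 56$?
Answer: $49872$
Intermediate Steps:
$H{\left(B \right)} = 99$
$49773 + H{\left(E \right)} = 49773 + 99 = 49872$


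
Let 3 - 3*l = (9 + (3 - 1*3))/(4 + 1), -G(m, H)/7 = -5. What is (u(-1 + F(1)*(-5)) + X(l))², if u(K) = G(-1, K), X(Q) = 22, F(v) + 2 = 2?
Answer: 3249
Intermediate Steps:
G(m, H) = 35 (G(m, H) = -7*(-5) = 35)
F(v) = 0 (F(v) = -2 + 2 = 0)
l = ⅖ (l = 1 - (9 + (3 - 1*3))/(3*(4 + 1)) = 1 - (9 + (3 - 3))/(3*5) = 1 - (9 + 0)/(3*5) = 1 - 3/5 = 1 - ⅓*9/5 = 1 - ⅗ = ⅖ ≈ 0.40000)
u(K) = 35
(u(-1 + F(1)*(-5)) + X(l))² = (35 + 22)² = 57² = 3249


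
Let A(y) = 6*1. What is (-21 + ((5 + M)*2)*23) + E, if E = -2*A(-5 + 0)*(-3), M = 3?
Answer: 383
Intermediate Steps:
A(y) = 6
E = 36 (E = -2*6*(-3) = -12*(-3) = 36)
(-21 + ((5 + M)*2)*23) + E = (-21 + ((5 + 3)*2)*23) + 36 = (-21 + (8*2)*23) + 36 = (-21 + 16*23) + 36 = (-21 + 368) + 36 = 347 + 36 = 383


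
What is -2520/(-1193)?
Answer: 2520/1193 ≈ 2.1123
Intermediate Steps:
-2520/(-1193) = -2520*(-1)/1193 = -6*(-420/1193) = 2520/1193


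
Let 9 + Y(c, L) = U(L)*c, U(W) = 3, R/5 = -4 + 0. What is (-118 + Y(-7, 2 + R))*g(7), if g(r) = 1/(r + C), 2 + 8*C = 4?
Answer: -592/29 ≈ -20.414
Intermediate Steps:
R = -20 (R = 5*(-4 + 0) = 5*(-4) = -20)
C = ¼ (C = -¼ + (⅛)*4 = -¼ + ½ = ¼ ≈ 0.25000)
g(r) = 1/(¼ + r) (g(r) = 1/(r + ¼) = 1/(¼ + r))
Y(c, L) = -9 + 3*c
(-118 + Y(-7, 2 + R))*g(7) = (-118 + (-9 + 3*(-7)))*(4/(1 + 4*7)) = (-118 + (-9 - 21))*(4/(1 + 28)) = (-118 - 30)*(4/29) = -592/29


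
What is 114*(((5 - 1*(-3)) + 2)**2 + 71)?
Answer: 19494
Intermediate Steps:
114*(((5 - 1*(-3)) + 2)**2 + 71) = 114*(((5 + 3) + 2)**2 + 71) = 114*((8 + 2)**2 + 71) = 114*(10**2 + 71) = 114*(100 + 71) = 114*171 = 19494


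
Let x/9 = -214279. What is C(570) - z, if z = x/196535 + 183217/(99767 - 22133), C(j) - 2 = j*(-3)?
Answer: -1365611044139/803042010 ≈ -1700.5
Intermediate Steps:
x = -1928511 (x = 9*(-214279) = -1928511)
C(j) = 2 - 3*j (C(j) = 2 + j*(-3) = 2 - 3*j)
z = -5984708941/803042010 (z = -1928511/196535 + 183217/(99767 - 22133) = -1928511*1/196535 + 183217/77634 = -1928511/196535 + 183217*(1/77634) = -1928511/196535 + 9643/4086 = -5984708941/803042010 ≈ -7.4525)
C(570) - z = (2 - 3*570) - 1*(-5984708941/803042010) = (2 - 1710) + 5984708941/803042010 = -1708 + 5984708941/803042010 = -1365611044139/803042010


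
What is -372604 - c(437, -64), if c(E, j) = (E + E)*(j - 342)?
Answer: -17760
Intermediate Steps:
c(E, j) = 2*E*(-342 + j) (c(E, j) = (2*E)*(-342 + j) = 2*E*(-342 + j))
-372604 - c(437, -64) = -372604 - 2*437*(-342 - 64) = -372604 - 2*437*(-406) = -372604 - 1*(-354844) = -372604 + 354844 = -17760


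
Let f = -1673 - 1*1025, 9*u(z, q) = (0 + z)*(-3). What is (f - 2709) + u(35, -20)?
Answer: -16256/3 ≈ -5418.7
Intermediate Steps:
u(z, q) = -z/3 (u(z, q) = ((0 + z)*(-3))/9 = (z*(-3))/9 = (-3*z)/9 = -z/3)
f = -2698 (f = -1673 - 1025 = -2698)
(f - 2709) + u(35, -20) = (-2698 - 2709) - 1/3*35 = -5407 - 35/3 = -16256/3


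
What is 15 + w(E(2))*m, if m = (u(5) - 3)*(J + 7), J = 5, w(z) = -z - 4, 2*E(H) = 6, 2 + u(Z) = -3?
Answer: 687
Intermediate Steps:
u(Z) = -5 (u(Z) = -2 - 3 = -5)
E(H) = 3 (E(H) = (1/2)*6 = 3)
w(z) = -4 - z
m = -96 (m = (-5 - 3)*(5 + 7) = -8*12 = -96)
15 + w(E(2))*m = 15 + (-4 - 1*3)*(-96) = 15 + (-4 - 3)*(-96) = 15 - 7*(-96) = 15 + 672 = 687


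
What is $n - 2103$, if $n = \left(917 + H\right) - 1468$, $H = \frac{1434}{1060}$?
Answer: $- \frac{1405903}{530} \approx -2652.6$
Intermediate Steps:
$H = \frac{717}{530}$ ($H = 1434 \cdot \frac{1}{1060} = \frac{717}{530} \approx 1.3528$)
$n = - \frac{291313}{530}$ ($n = \left(917 + \frac{717}{530}\right) - 1468 = \frac{486727}{530} - 1468 = - \frac{291313}{530} \approx -549.65$)
$n - 2103 = - \frac{291313}{530} - 2103 = - \frac{1405903}{530}$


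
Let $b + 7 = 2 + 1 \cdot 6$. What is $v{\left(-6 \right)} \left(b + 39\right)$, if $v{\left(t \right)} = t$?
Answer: $-240$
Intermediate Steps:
$b = 1$ ($b = -7 + \left(2 + 1 \cdot 6\right) = -7 + \left(2 + 6\right) = -7 + 8 = 1$)
$v{\left(-6 \right)} \left(b + 39\right) = - 6 \left(1 + 39\right) = \left(-6\right) 40 = -240$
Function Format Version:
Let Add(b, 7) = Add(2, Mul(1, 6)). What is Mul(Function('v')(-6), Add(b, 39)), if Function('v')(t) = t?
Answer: -240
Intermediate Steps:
b = 1 (b = Add(-7, Add(2, Mul(1, 6))) = Add(-7, Add(2, 6)) = Add(-7, 8) = 1)
Mul(Function('v')(-6), Add(b, 39)) = Mul(-6, Add(1, 39)) = Mul(-6, 40) = -240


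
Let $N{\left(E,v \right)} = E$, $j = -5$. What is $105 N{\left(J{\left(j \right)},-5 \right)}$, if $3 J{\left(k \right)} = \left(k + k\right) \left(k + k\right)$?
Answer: $3500$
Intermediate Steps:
$J{\left(k \right)} = \frac{4 k^{2}}{3}$ ($J{\left(k \right)} = \frac{\left(k + k\right) \left(k + k\right)}{3} = \frac{2 k 2 k}{3} = \frac{4 k^{2}}{3}$)
$105 N{\left(J{\left(j \right)},-5 \right)} = 105 \frac{4 \left(-5\right)^{2}}{3} = 105 \cdot \frac{4}{3} \cdot 25 = 105 \cdot \frac{100}{3} = 3500$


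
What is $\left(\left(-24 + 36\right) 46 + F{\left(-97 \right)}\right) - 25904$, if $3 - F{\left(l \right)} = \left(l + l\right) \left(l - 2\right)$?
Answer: $-44555$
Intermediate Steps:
$F{\left(l \right)} = 3 - 2 l \left(-2 + l\right)$ ($F{\left(l \right)} = 3 - \left(l + l\right) \left(l - 2\right) = 3 - 2 l \left(-2 + l\right)$)
$\left(\left(-24 + 36\right) 46 + F{\left(-97 \right)}\right) - 25904 = \left(\left(-24 + 36\right) 46 + \left(3 - 2 \left(-97\right)^{2} + 4 \left(-97\right)\right)\right) - 25904 = \left(12 \cdot 46 - 19203\right) - 25904 = \left(552 - 19203\right) - 25904 = -18651 - 25904 = -44555$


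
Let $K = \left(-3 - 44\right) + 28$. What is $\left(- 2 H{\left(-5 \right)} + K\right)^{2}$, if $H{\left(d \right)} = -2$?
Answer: $225$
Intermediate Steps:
$K = -19$ ($K = -47 + 28 = -19$)
$\left(- 2 H{\left(-5 \right)} + K\right)^{2} = \left(\left(-2\right) \left(-2\right) - 19\right)^{2} = \left(4 - 19\right)^{2} = \left(-15\right)^{2} = 225$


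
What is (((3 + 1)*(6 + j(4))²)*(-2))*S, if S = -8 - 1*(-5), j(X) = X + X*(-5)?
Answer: 2400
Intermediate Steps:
j(X) = -4*X (j(X) = X - 5*X = -4*X)
S = -3 (S = -8 + 5 = -3)
(((3 + 1)*(6 + j(4))²)*(-2))*S = (((3 + 1)*(6 - 4*4)²)*(-2))*(-3) = ((4*(6 - 16)²)*(-2))*(-3) = ((4*(-10)²)*(-2))*(-3) = ((4*100)*(-2))*(-3) = (400*(-2))*(-3) = -800*(-3) = 2400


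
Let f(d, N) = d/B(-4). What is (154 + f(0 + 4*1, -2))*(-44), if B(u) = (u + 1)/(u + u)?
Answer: -21736/3 ≈ -7245.3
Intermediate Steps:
B(u) = (1 + u)/(2*u) (B(u) = (1 + u)/((2*u)) = (1 + u)*(1/(2*u)) = (1 + u)/(2*u))
f(d, N) = 8*d/3 (f(d, N) = d/(((½)*(1 - 4)/(-4))) = d/(((½)*(-¼)*(-3))) = d/(3/8) = d*(8/3) = 8*d/3)
(154 + f(0 + 4*1, -2))*(-44) = (154 + 8*(0 + 4*1)/3)*(-44) = (154 + 8*(0 + 4)/3)*(-44) = (154 + (8/3)*4)*(-44) = (154 + 32/3)*(-44) = (494/3)*(-44) = -21736/3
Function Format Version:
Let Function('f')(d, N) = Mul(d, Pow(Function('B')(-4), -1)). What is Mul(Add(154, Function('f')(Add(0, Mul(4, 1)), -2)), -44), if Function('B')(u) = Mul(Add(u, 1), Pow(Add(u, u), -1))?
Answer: Rational(-21736, 3) ≈ -7245.3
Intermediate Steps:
Function('B')(u) = Mul(Rational(1, 2), Pow(u, -1), Add(1, u)) (Function('B')(u) = Mul(Add(1, u), Pow(Mul(2, u), -1)) = Mul(Add(1, u), Mul(Rational(1, 2), Pow(u, -1))) = Mul(Rational(1, 2), Pow(u, -1), Add(1, u)))
Function('f')(d, N) = Mul(Rational(8, 3), d) (Function('f')(d, N) = Mul(d, Pow(Mul(Rational(1, 2), Pow(-4, -1), Add(1, -4)), -1)) = Mul(d, Pow(Mul(Rational(1, 2), Rational(-1, 4), -3), -1)) = Mul(d, Pow(Rational(3, 8), -1)) = Mul(d, Rational(8, 3)) = Mul(Rational(8, 3), d))
Mul(Add(154, Function('f')(Add(0, Mul(4, 1)), -2)), -44) = Mul(Add(154, Mul(Rational(8, 3), Add(0, Mul(4, 1)))), -44) = Mul(Add(154, Mul(Rational(8, 3), Add(0, 4))), -44) = Mul(Add(154, Mul(Rational(8, 3), 4)), -44) = Mul(Add(154, Rational(32, 3)), -44) = Mul(Rational(494, 3), -44) = Rational(-21736, 3)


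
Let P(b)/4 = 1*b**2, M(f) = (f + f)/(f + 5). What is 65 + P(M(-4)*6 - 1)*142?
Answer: 1363833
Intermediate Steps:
M(f) = 2*f/(5 + f) (M(f) = (2*f)/(5 + f) = 2*f/(5 + f))
P(b) = 4*b**2 (P(b) = 4*(1*b**2) = 4*b**2)
65 + P(M(-4)*6 - 1)*142 = 65 + (4*((2*(-4)/(5 - 4))*6 - 1)**2)*142 = 65 + (4*((2*(-4)/1)*6 - 1)**2)*142 = 65 + (4*((2*(-4)*1)*6 - 1)**2)*142 = 65 + (4*(-8*6 - 1)**2)*142 = 65 + (4*(-48 - 1)**2)*142 = 65 + (4*(-49)**2)*142 = 65 + (4*2401)*142 = 65 + 9604*142 = 65 + 1363768 = 1363833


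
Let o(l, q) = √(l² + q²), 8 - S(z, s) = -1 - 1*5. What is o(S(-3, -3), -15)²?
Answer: 421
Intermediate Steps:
S(z, s) = 14 (S(z, s) = 8 - (-1 - 1*5) = 8 - (-1 - 5) = 8 - 1*(-6) = 8 + 6 = 14)
o(S(-3, -3), -15)² = (√(14² + (-15)²))² = (√(196 + 225))² = (√421)² = 421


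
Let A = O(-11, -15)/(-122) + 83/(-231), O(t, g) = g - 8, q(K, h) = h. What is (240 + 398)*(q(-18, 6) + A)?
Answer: 4764091/1281 ≈ 3719.0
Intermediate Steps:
O(t, g) = -8 + g
A = -4813/28182 (A = (-8 - 15)/(-122) + 83/(-231) = -23*(-1/122) + 83*(-1/231) = 23/122 - 83/231 = -4813/28182 ≈ -0.17078)
(240 + 398)*(q(-18, 6) + A) = (240 + 398)*(6 - 4813/28182) = 638*(164279/28182) = 4764091/1281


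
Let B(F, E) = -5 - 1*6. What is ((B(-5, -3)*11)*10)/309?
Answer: -1210/309 ≈ -3.9159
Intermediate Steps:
B(F, E) = -11 (B(F, E) = -5 - 6 = -11)
((B(-5, -3)*11)*10)/309 = (-11*11*10)/309 = -121*10*(1/309) = -1210*1/309 = -1210/309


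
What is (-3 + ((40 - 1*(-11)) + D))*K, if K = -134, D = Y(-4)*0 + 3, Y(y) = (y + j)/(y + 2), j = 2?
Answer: -6834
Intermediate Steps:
Y(y) = 1 (Y(y) = (y + 2)/(y + 2) = (2 + y)/(2 + y) = 1)
D = 3 (D = 1*0 + 3 = 0 + 3 = 3)
(-3 + ((40 - 1*(-11)) + D))*K = (-3 + ((40 - 1*(-11)) + 3))*(-134) = (-3 + ((40 + 11) + 3))*(-134) = (-3 + (51 + 3))*(-134) = (-3 + 54)*(-134) = 51*(-134) = -6834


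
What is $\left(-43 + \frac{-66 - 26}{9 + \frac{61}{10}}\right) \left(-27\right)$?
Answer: $\frac{200151}{151} \approx 1325.5$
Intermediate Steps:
$\left(-43 + \frac{-66 - 26}{9 + \frac{61}{10}}\right) \left(-27\right) = \left(-43 - \frac{92}{9 + 61 \cdot \frac{1}{10}}\right) \left(-27\right) = \left(-43 - \frac{92}{9 + \frac{61}{10}}\right) \left(-27\right) = \left(-43 - \frac{92}{\frac{151}{10}}\right) \left(-27\right) = \left(-43 - \frac{920}{151}\right) \left(-27\right) = \left(- \frac{7413}{151}\right) \left(-27\right) = \frac{200151}{151}$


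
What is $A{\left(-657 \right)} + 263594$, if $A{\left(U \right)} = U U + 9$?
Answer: $695252$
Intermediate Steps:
$A{\left(U \right)} = 9 + U^{2}$ ($A{\left(U \right)} = U^{2} + 9 = 9 + U^{2}$)
$A{\left(-657 \right)} + 263594 = \left(9 + \left(-657\right)^{2}\right) + 263594 = \left(9 + 431649\right) + 263594 = 431658 + 263594 = 695252$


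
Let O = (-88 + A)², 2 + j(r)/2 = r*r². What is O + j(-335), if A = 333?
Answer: -75130729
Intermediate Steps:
j(r) = -4 + 2*r³ (j(r) = -4 + 2*(r*r²) = -4 + 2*r³)
O = 60025 (O = (-88 + 333)² = 245² = 60025)
O + j(-335) = 60025 + (-4 + 2*(-335)³) = 60025 + (-4 + 2*(-37595375)) = 60025 + (-4 - 75190750) = 60025 - 75190754 = -75130729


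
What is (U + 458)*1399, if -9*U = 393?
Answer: 1738957/3 ≈ 5.7965e+5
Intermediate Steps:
U = -131/3 (U = -1/9*393 = -131/3 ≈ -43.667)
(U + 458)*1399 = (-131/3 + 458)*1399 = (1243/3)*1399 = 1738957/3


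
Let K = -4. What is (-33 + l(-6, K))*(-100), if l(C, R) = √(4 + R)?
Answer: 3300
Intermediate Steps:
(-33 + l(-6, K))*(-100) = (-33 + √(4 - 4))*(-100) = (-33 + √0)*(-100) = (-33 + 0)*(-100) = -33*(-100) = 3300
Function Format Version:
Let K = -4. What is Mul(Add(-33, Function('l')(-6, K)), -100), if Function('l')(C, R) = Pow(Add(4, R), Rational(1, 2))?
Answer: 3300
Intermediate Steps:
Mul(Add(-33, Function('l')(-6, K)), -100) = Mul(Add(-33, Pow(Add(4, -4), Rational(1, 2))), -100) = Mul(Add(-33, Pow(0, Rational(1, 2))), -100) = Mul(Add(-33, 0), -100) = Mul(-33, -100) = 3300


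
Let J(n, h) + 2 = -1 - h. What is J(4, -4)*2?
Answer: 2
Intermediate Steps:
J(n, h) = -3 - h (J(n, h) = -2 + (-1 - h) = -3 - h)
J(4, -4)*2 = (-3 - 1*(-4))*2 = (-3 + 4)*2 = 1*2 = 2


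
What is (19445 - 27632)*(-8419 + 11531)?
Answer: -25477944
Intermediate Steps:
(19445 - 27632)*(-8419 + 11531) = -8187*3112 = -25477944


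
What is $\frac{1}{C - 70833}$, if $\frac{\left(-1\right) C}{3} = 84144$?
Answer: $- \frac{1}{323265} \approx -3.0934 \cdot 10^{-6}$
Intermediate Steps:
$C = -252432$ ($C = \left(-3\right) 84144 = -252432$)
$\frac{1}{C - 70833} = \frac{1}{-252432 - 70833} = \frac{1}{-323265} = - \frac{1}{323265}$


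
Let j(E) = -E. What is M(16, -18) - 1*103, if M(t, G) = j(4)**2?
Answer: -87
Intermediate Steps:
M(t, G) = 16 (M(t, G) = (-1*4)**2 = (-4)**2 = 16)
M(16, -18) - 1*103 = 16 - 1*103 = 16 - 103 = -87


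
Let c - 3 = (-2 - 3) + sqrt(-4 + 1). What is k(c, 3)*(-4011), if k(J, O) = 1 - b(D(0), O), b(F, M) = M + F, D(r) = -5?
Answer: -12033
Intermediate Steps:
b(F, M) = F + M
c = -2 + I*sqrt(3) (c = 3 + ((-2 - 3) + sqrt(-4 + 1)) = 3 + (-5 + sqrt(-3)) = 3 + (-5 + I*sqrt(3)) = -2 + I*sqrt(3) ≈ -2.0 + 1.732*I)
k(J, O) = 6 - O (k(J, O) = 1 - (-5 + O) = 1 + (5 - O) = 6 - O)
k(c, 3)*(-4011) = (6 - 1*3)*(-4011) = (6 - 3)*(-4011) = 3*(-4011) = -12033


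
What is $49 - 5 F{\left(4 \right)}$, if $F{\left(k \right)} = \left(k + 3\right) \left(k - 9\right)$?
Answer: $224$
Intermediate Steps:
$F{\left(k \right)} = \left(-9 + k\right) \left(3 + k\right)$ ($F{\left(k \right)} = \left(3 + k\right) \left(-9 + k\right) = \left(-9 + k\right) \left(3 + k\right)$)
$49 - 5 F{\left(4 \right)} = 49 - 5 \left(-27 + 4^{2} - 24\right) = 49 - 5 \left(-27 + 16 - 24\right) = 49 - -175 = 49 + 175 = 224$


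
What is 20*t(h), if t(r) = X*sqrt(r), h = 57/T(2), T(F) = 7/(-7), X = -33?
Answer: -660*I*sqrt(57) ≈ -4982.9*I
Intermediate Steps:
T(F) = -1 (T(F) = 7*(-1/7) = -1)
h = -57 (h = 57/(-1) = 57*(-1) = -57)
t(r) = -33*sqrt(r)
20*t(h) = 20*(-33*I*sqrt(57)) = -660*I*sqrt(57)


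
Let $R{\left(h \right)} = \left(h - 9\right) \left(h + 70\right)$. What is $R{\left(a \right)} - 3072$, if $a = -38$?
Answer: $-4576$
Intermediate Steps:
$R{\left(h \right)} = \left(-9 + h\right) \left(70 + h\right)$
$R{\left(a \right)} - 3072 = \left(-630 + \left(-38\right)^{2} + 61 \left(-38\right)\right) - 3072 = \left(-630 + 1444 - 2318\right) - 3072 = -1504 - 3072 = -4576$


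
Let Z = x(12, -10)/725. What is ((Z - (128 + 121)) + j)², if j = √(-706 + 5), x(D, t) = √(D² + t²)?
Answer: (-180525 + 2*√61 + 725*I*√701)²/525625 ≈ 61289.0 - 13184.0*I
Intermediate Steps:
j = I*√701 (j = √(-701) = I*√701 ≈ 26.476*I)
Z = 2*√61/725 (Z = √(12² + (-10)²)/725 = √(144 + 100)*(1/725) = √244*(1/725) = (2*√61)*(1/725) = 2*√61/725 ≈ 0.021546)
((Z - (128 + 121)) + j)² = ((2*√61/725 - (128 + 121)) + I*√701)² = ((2*√61/725 - 1*249) + I*√701)² = ((2*√61/725 - 249) + I*√701)² = ((-249 + 2*√61/725) + I*√701)² = (-249 + 2*√61/725 + I*√701)²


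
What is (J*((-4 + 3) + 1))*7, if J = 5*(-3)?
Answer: 0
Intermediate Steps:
J = -15
(J*((-4 + 3) + 1))*7 = -15*((-4 + 3) + 1)*7 = -15*(-1 + 1)*7 = -15*0*7 = 0*7 = 0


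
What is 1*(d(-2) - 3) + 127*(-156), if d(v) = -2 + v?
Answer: -19819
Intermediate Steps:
1*(d(-2) - 3) + 127*(-156) = 1*((-2 - 2) - 3) + 127*(-156) = 1*(-4 - 3) - 19812 = 1*(-7) - 19812 = -7 - 19812 = -19819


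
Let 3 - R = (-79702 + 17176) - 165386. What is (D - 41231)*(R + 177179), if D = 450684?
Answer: 165866953582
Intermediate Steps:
R = 227915 (R = 3 - ((-79702 + 17176) - 165386) = 3 - (-62526 - 165386) = 3 - 1*(-227912) = 3 + 227912 = 227915)
(D - 41231)*(R + 177179) = (450684 - 41231)*(227915 + 177179) = 409453*405094 = 165866953582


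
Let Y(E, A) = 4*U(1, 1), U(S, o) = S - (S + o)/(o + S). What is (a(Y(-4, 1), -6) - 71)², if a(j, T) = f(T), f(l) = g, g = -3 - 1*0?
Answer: 5476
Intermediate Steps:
U(S, o) = -1 + S (U(S, o) = S - (S + o)/(S + o) = S - 1*1 = S - 1 = -1 + S)
g = -3 (g = -3 + 0 = -3)
f(l) = -3
Y(E, A) = 0 (Y(E, A) = 4*(-1 + 1) = 4*0 = 0)
a(j, T) = -3
(a(Y(-4, 1), -6) - 71)² = (-3 - 71)² = (-74)² = 5476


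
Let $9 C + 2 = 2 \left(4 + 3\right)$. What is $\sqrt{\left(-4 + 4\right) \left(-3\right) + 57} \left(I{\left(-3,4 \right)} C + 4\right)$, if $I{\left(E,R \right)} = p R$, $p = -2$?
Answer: $- \frac{20 \sqrt{57}}{3} \approx -50.332$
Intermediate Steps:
$I{\left(E,R \right)} = - 2 R$
$C = \frac{4}{3}$ ($C = - \frac{2}{9} + \frac{2 \left(4 + 3\right)}{9} = - \frac{2}{9} + \frac{2 \cdot 7}{9} = - \frac{2}{9} + \frac{1}{9} \cdot 14 = - \frac{2}{9} + \frac{14}{9} = \frac{4}{3} \approx 1.3333$)
$\sqrt{\left(-4 + 4\right) \left(-3\right) + 57} \left(I{\left(-3,4 \right)} C + 4\right) = \sqrt{\left(-4 + 4\right) \left(-3\right) + 57} \left(\left(-2\right) 4 \cdot \frac{4}{3} + 4\right) = \sqrt{0 \left(-3\right) + 57} \left(\left(-8\right) \frac{4}{3} + 4\right) = \sqrt{0 + 57} \left(- \frac{32}{3} + 4\right) = \sqrt{57} \left(- \frac{20}{3}\right) = - \frac{20 \sqrt{57}}{3}$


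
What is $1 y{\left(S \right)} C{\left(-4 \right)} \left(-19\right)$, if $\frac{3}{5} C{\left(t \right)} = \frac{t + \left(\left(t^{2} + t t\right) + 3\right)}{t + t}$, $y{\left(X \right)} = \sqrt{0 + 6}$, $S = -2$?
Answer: $\frac{2945 \sqrt{6}}{24} \approx 300.57$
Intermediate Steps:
$y{\left(X \right)} = \sqrt{6}$
$C{\left(t \right)} = \frac{5 \left(3 + t + 2 t^{2}\right)}{6 t}$ ($C{\left(t \right)} = \frac{5 \frac{t + \left(\left(t^{2} + t t\right) + 3\right)}{t + t}}{3} = \frac{5 \frac{t + \left(\left(t^{2} + t^{2}\right) + 3\right)}{2 t}}{3} = \frac{5 \left(t + \left(2 t^{2} + 3\right)\right) \frac{1}{2 t}}{3} = \frac{5 \left(t + \left(3 + 2 t^{2}\right)\right) \frac{1}{2 t}}{3} = \frac{5 \left(3 + t + 2 t^{2}\right) \frac{1}{2 t}}{3} = \frac{5 \frac{3 + t + 2 t^{2}}{2 t}}{3} = \frac{5 \left(3 + t + 2 t^{2}\right)}{6 t}$)
$1 y{\left(S \right)} C{\left(-4 \right)} \left(-19\right) = 1 \sqrt{6} \frac{5 \left(3 - 4 \left(1 + 2 \left(-4\right)\right)\right)}{6 \left(-4\right)} \left(-19\right) = \sqrt{6} \cdot \frac{5}{6} \left(- \frac{1}{4}\right) \left(3 - 4 \left(1 - 8\right)\right) \left(-19\right) = \sqrt{6} \cdot \frac{5}{6} \left(- \frac{1}{4}\right) \left(3 - -28\right) \left(-19\right) = \sqrt{6} \cdot \frac{5}{6} \left(- \frac{1}{4}\right) \left(3 + 28\right) \left(-19\right) = \sqrt{6} \cdot \frac{5}{6} \left(- \frac{1}{4}\right) 31 \left(-19\right) = \sqrt{6} \left(- \frac{155}{24}\right) \left(-19\right) = - \frac{155 \sqrt{6}}{24} \left(-19\right) = \frac{2945 \sqrt{6}}{24}$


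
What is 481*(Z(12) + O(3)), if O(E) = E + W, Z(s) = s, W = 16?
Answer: 14911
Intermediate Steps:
O(E) = 16 + E (O(E) = E + 16 = 16 + E)
481*(Z(12) + O(3)) = 481*(12 + (16 + 3)) = 481*(12 + 19) = 481*31 = 14911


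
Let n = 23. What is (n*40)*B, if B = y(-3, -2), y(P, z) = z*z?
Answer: 3680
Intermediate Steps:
y(P, z) = z**2
B = 4 (B = (-2)**2 = 4)
(n*40)*B = (23*40)*4 = 920*4 = 3680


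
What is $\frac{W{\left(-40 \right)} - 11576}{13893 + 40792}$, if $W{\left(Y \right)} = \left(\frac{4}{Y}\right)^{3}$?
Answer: $- \frac{11576001}{54685000} \approx -0.21169$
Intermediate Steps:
$W{\left(Y \right)} = \frac{64}{Y^{3}}$
$\frac{W{\left(-40 \right)} - 11576}{13893 + 40792} = \frac{\frac{64}{-64000} - 11576}{13893 + 40792} = \frac{64 \left(- \frac{1}{64000}\right) - 11576}{54685} = \left(- \frac{1}{1000} - 11576\right) \frac{1}{54685} = \left(- \frac{11576001}{1000}\right) \frac{1}{54685} = - \frac{11576001}{54685000}$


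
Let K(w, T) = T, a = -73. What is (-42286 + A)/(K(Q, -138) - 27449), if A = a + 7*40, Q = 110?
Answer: 42079/27587 ≈ 1.5253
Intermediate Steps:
A = 207 (A = -73 + 7*40 = -73 + 280 = 207)
(-42286 + A)/(K(Q, -138) - 27449) = (-42286 + 207)/(-138 - 27449) = -42079/(-27587) = -42079*(-1/27587) = 42079/27587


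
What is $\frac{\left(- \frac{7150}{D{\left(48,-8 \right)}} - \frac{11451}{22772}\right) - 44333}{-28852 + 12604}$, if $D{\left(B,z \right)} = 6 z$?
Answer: $\frac{6037022687}{2219996736} \approx 2.7194$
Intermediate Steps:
$\frac{\left(- \frac{7150}{D{\left(48,-8 \right)}} - \frac{11451}{22772}\right) - 44333}{-28852 + 12604} = \frac{\left(- \frac{7150}{6 \left(-8\right)} - \frac{11451}{22772}\right) - 44333}{-28852 + 12604} = \frac{\left(- \frac{7150}{-48} - \frac{11451}{22772}\right) - 44333}{-16248} = \left(\left(\left(-7150\right) \left(- \frac{1}{48}\right) - \frac{11451}{22772}\right) - 44333\right) \left(- \frac{1}{16248}\right) = \left(\left(\frac{3575}{24} - \frac{11451}{22772}\right) - 44333\right) \left(- \frac{1}{16248}\right) = \left(\frac{20283769}{136632} - 44333\right) \left(- \frac{1}{16248}\right) = \left(- \frac{6037022687}{136632}\right) \left(- \frac{1}{16248}\right) = \frac{6037022687}{2219996736}$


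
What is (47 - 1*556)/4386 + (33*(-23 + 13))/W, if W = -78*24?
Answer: 4579/76024 ≈ 0.060231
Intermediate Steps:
W = -1872
(47 - 1*556)/4386 + (33*(-23 + 13))/W = (47 - 1*556)/4386 + (33*(-23 + 13))/(-1872) = (47 - 556)*(1/4386) + (33*(-10))*(-1/1872) = -509*1/4386 - 330*(-1/1872) = -509/4386 + 55/312 = 4579/76024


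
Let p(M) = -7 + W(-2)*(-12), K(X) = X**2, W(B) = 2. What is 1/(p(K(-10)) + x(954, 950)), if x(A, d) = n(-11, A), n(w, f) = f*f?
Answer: 1/910085 ≈ 1.0988e-6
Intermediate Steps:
n(w, f) = f**2
x(A, d) = A**2
p(M) = -31 (p(M) = -7 + 2*(-12) = -7 - 24 = -31)
1/(p(K(-10)) + x(954, 950)) = 1/(-31 + 954**2) = 1/(-31 + 910116) = 1/910085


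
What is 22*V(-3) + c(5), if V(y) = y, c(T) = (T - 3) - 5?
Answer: -69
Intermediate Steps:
c(T) = -8 + T (c(T) = (-3 + T) - 5 = -8 + T)
22*V(-3) + c(5) = 22*(-3) + (-8 + 5) = -66 - 3 = -69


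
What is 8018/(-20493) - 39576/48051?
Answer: -132922654/109412127 ≈ -1.2149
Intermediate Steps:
8018/(-20493) - 39576/48051 = 8018*(-1/20493) - 39576*1/48051 = -8018/20493 - 13192/16017 = -132922654/109412127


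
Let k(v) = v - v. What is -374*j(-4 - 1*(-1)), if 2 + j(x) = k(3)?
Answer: 748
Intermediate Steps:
k(v) = 0
j(x) = -2 (j(x) = -2 + 0 = -2)
-374*j(-4 - 1*(-1)) = -374*(-2) = 748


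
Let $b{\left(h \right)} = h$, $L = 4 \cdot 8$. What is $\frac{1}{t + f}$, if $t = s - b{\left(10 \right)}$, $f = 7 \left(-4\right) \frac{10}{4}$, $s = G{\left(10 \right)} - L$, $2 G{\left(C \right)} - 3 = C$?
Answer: $- \frac{2}{211} \approx -0.0094787$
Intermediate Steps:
$G{\left(C \right)} = \frac{3}{2} + \frac{C}{2}$
$L = 32$
$s = - \frac{51}{2}$ ($s = \left(\frac{3}{2} + \frac{1}{2} \cdot 10\right) - 32 = \left(\frac{3}{2} + 5\right) - 32 = \frac{13}{2} - 32 = - \frac{51}{2} \approx -25.5$)
$f = -70$ ($f = - 28 \cdot 10 \cdot \frac{1}{4} = \left(-28\right) \frac{5}{2} = -70$)
$t = - \frac{71}{2}$ ($t = - \frac{51}{2} - 10 = - \frac{71}{2} \approx -35.5$)
$\frac{1}{t + f} = \frac{1}{- \frac{71}{2} - 70} = \frac{1}{- \frac{211}{2}} = - \frac{2}{211}$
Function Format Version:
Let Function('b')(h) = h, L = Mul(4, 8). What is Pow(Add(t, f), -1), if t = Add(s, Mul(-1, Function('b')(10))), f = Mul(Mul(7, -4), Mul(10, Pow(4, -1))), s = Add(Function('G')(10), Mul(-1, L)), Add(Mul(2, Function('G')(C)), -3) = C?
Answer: Rational(-2, 211) ≈ -0.0094787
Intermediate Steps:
Function('G')(C) = Add(Rational(3, 2), Mul(Rational(1, 2), C))
L = 32
s = Rational(-51, 2) (s = Add(Add(Rational(3, 2), Mul(Rational(1, 2), 10)), Mul(-1, 32)) = Add(Add(Rational(3, 2), 5), -32) = Add(Rational(13, 2), -32) = Rational(-51, 2) ≈ -25.500)
f = -70 (f = Mul(-28, Mul(10, Rational(1, 4))) = Mul(-28, Rational(5, 2)) = -70)
t = Rational(-71, 2) (t = Add(Rational(-51, 2), Mul(-1, 10)) = Add(Rational(-51, 2), -10) = Rational(-71, 2) ≈ -35.500)
Pow(Add(t, f), -1) = Pow(Add(Rational(-71, 2), -70), -1) = Pow(Rational(-211, 2), -1) = Rational(-2, 211)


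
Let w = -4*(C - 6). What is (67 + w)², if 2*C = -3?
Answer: 9409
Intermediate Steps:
C = -3/2 (C = (½)*(-3) = -3/2 ≈ -1.5000)
w = 30 (w = -4*(-3/2 - 6) = -4*(-15/2) = 30)
(67 + w)² = (67 + 30)² = 97² = 9409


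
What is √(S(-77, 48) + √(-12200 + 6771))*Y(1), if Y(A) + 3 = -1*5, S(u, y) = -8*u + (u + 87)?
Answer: -8*√(626 + I*√5429) ≈ -200.51 - 11.759*I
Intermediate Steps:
S(u, y) = 87 - 7*u (S(u, y) = -8*u + (87 + u) = 87 - 7*u)
Y(A) = -8 (Y(A) = -3 - 1*5 = -3 - 5 = -8)
√(S(-77, 48) + √(-12200 + 6771))*Y(1) = √((87 - 7*(-77)) + √(-12200 + 6771))*(-8) = √((87 + 539) + √(-5429))*(-8) = √(626 + I*√5429)*(-8) = -8*√(626 + I*√5429)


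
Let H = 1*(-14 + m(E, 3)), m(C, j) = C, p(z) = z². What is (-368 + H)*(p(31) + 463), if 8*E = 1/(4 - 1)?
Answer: -1631726/3 ≈ -5.4391e+5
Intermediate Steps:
E = 1/24 (E = 1/(8*(4 - 1)) = (⅛)/3 = (⅛)*(⅓) = 1/24 ≈ 0.041667)
H = -335/24 (H = 1*(-14 + 1/24) = 1*(-335/24) = -335/24 ≈ -13.958)
(-368 + H)*(p(31) + 463) = (-368 - 335/24)*(31² + 463) = -9167*(961 + 463)/24 = -9167/24*1424 = -1631726/3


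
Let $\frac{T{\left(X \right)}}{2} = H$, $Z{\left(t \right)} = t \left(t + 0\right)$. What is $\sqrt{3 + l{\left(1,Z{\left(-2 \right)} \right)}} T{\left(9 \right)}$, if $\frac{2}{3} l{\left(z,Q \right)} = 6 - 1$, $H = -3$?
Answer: $- 3 \sqrt{42} \approx -19.442$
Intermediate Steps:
$Z{\left(t \right)} = t^{2}$ ($Z{\left(t \right)} = t t = t^{2}$)
$l{\left(z,Q \right)} = \frac{15}{2}$ ($l{\left(z,Q \right)} = \frac{3 \left(6 - 1\right)}{2} = \frac{3}{2} \cdot 5 = \frac{15}{2}$)
$T{\left(X \right)} = -6$ ($T{\left(X \right)} = 2 \left(-3\right) = -6$)
$\sqrt{3 + l{\left(1,Z{\left(-2 \right)} \right)}} T{\left(9 \right)} = \sqrt{3 + \frac{15}{2}} \left(-6\right) = \sqrt{\frac{21}{2}} \left(-6\right) = \frac{\sqrt{42}}{2} \left(-6\right) = - 3 \sqrt{42}$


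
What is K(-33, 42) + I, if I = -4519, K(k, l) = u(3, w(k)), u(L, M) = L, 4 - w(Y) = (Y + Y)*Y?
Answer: -4516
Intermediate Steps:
w(Y) = 4 - 2*Y**2 (w(Y) = 4 - (Y + Y)*Y = 4 - 2*Y*Y = 4 - 2*Y**2)
K(k, l) = 3
K(-33, 42) + I = 3 - 4519 = -4516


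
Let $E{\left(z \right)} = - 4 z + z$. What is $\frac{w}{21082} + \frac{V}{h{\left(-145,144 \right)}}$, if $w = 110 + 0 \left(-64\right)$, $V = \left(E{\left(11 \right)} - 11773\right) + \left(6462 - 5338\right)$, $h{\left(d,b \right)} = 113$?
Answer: $- \frac{112592747}{1191133} \approx -94.526$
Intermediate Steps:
$E{\left(z \right)} = - 3 z$
$V = -10682$ ($V = \left(\left(-3\right) 11 - 11773\right) + \left(6462 - 5338\right) = \left(-33 - 11773\right) + 1124 = -11806 + 1124 = -10682$)
$w = 110$ ($w = 110 + 0 = 110$)
$\frac{w}{21082} + \frac{V}{h{\left(-145,144 \right)}} = \frac{110}{21082} - \frac{10682}{113} = 110 \cdot \frac{1}{21082} - \frac{10682}{113} = \frac{55}{10541} - \frac{10682}{113} = - \frac{112592747}{1191133}$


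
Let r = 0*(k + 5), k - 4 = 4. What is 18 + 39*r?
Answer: 18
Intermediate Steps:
k = 8 (k = 4 + 4 = 8)
r = 0 (r = 0*(8 + 5) = 0*13 = 0)
18 + 39*r = 18 + 39*0 = 18 + 0 = 18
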